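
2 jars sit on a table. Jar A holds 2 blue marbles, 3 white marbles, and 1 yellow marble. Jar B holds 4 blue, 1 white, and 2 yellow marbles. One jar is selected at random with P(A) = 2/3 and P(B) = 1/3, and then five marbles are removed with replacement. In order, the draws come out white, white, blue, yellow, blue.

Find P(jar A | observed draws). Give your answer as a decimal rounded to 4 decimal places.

0.8294

For each hypothesis, P(data | H) works out to: P(data | jar A) = (3/6)(3/6)(2/6)(1/6)(2/6) = 0.0046296; P(data | jar B) = (1/7)(1/7)(4/7)(2/7)(4/7) = 0.001904.
The prior-weighted likelihoods are 2/3 · 0.0046296 = 0.0030864, 1/3 · 0.001904 = 0.00063466; these sum to 0.0037211.
Therefore the posterior P(jar A | data) = (0.0030864) / (0.0037211) = 0.82944.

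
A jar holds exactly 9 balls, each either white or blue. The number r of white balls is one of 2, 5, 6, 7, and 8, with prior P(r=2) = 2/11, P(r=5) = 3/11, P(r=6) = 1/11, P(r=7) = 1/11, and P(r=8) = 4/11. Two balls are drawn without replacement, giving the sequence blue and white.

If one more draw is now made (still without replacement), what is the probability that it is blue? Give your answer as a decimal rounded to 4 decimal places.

0.3741

Compute the likelihood of the observed sequence for each case: P(data | r = 2) = (7/9)(2/8) = 7/36; P(data | r = 5) = (4/9)(5/8) = 5/18; P(data | r = 6) = (3/9)(6/8) = 1/4; P(data | r = 7) = (2/9)(7/8) = 7/36; P(data | r = 8) = (1/9)(8/8) = 1/9.
Weighting by the prior gives 2/11 · 7/36 = 7/198, 3/11 · 5/18 = 5/66, 1/11 · 1/4 = 1/44, 1/11 · 7/36 = 7/396, 4/11 · 1/9 = 4/99; these sum to 19/99.
Normalising, the posterior is P(r = 2 | data) = 7/38, P(r = 5 | data) = 15/38, P(r = 6 | data) = 9/76, P(r = 7 | data) = 7/76, P(r = 8 | data) = 4/19.
The predictive probability is P(blue next | data) = (6/7)(7/38) + (3/7)(15/38) + (2/7)(9/76) + (1/7)(7/76) + (0)(4/19) = 199/532.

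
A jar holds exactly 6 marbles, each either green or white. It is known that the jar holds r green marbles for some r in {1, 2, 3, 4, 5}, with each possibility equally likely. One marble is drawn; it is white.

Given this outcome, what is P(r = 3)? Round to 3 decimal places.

0.200

Compute the likelihood of this draw for each case: P(data | r = 1) = (5/6) = 5/6; P(data | r = 2) = (4/6) = 2/3; P(data | r = 3) = (3/6) = 1/2; P(data | r = 4) = (2/6) = 1/3; P(data | r = 5) = (1/6) = 1/6.
Weighting by the prior gives 1/5 · 5/6 = 1/6, 1/5 · 2/3 = 2/15, 1/5 · 1/2 = 1/10, 1/5 · 1/3 = 1/15, 1/5 · 1/6 = 1/30; summing to 1/2.
By Bayes' rule, P(r = 3 | data) = (1/10) / (1/2) = 1/5.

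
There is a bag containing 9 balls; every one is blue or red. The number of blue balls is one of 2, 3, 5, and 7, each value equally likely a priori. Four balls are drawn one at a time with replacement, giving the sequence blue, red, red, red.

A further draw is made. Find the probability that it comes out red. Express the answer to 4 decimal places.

The likelihood of the observed sequence under each hypothesis: P(data | r = 2) = (2/9)(7/9)(7/9)(7/9) = 0.10456; P(data | r = 3) = (3/9)(6/9)(6/9)(6/9) = 0.098765; P(data | r = 5) = (5/9)(4/9)(4/9)(4/9) = 0.048773; P(data | r = 7) = (7/9)(2/9)(2/9)(2/9) = 0.0085353.
The prior-weighted likelihoods are 1/4 · 0.10456 = 0.026139, 1/4 · 0.098765 = 0.024691, 1/4 · 0.048773 = 0.012193, 1/4 · 0.0085353 = 0.0021338; with total 0.065158.
The posterior is then P(r = 2 | data) = 0.40117, P(r = 3 | data) = 0.37895, P(r = 5 | data) = 0.18713, P(r = 7 | data) = 0.032749.
So P(red next | data) = Σ P(red next | H) P(H | data) = (7/9)(0.40117) + (2/3)(0.37895) + (4/9)(0.18713) + (2/9)(0.032749) = 0.6551.

0.6551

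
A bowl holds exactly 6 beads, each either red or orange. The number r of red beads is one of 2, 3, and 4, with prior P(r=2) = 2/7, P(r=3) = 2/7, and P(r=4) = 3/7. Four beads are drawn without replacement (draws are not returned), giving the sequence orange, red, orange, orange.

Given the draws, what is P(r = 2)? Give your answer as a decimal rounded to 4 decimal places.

0.7273

Under each hypothesis, the probability of the observed sequence is: P(data | r = 2) = (4/6)(2/5)(3/4)(2/3) = 2/15; P(data | r = 3) = (3/6)(3/5)(2/4)(1/3) = 1/20; P(data | r = 4) = (2/6)(4/5)(1/4)(0/3) = 0.
Multiplying each by its prior: 2/7 · 2/15 = 4/105, 2/7 · 1/20 = 1/70, 3/7 · 0 = 0; summing to 11/210.
So P(r = 2 | data) = (4/105) / (11/210) = 8/11.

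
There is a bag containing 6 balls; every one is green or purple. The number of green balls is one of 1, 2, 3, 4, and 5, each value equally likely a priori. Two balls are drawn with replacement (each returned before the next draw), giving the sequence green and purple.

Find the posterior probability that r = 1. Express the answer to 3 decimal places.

Under each hypothesis, the probability of the observed sequence is: P(data | r = 1) = (1/6)(5/6) = 5/36; P(data | r = 2) = (2/6)(4/6) = 2/9; P(data | r = 3) = (3/6)(3/6) = 1/4; P(data | r = 4) = (4/6)(2/6) = 2/9; P(data | r = 5) = (5/6)(1/6) = 5/36.
Weighting by the prior gives 1/5 · 5/36 = 1/36, 1/5 · 2/9 = 2/45, 1/5 · 1/4 = 1/20, 1/5 · 2/9 = 2/45, 1/5 · 5/36 = 1/36; summing to 7/36.
Hence P(r = 1 | data) = (1/36) / (7/36) = 1/7.

0.143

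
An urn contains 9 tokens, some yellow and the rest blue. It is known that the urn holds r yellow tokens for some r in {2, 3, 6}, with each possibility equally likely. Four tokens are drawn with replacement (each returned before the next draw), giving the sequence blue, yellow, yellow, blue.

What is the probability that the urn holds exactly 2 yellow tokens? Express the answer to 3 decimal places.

0.232

Under each hypothesis, the probability of the observed sequence is: P(data | r = 2) = (7/9)(2/9)(2/9)(7/9) = 0.029873; P(data | r = 3) = (6/9)(3/9)(3/9)(6/9) = 0.049383; P(data | r = 6) = (3/9)(6/9)(6/9)(3/9) = 0.049383.
The prior-weighted likelihoods are 1/3 · 0.029873 = 0.0099578, 1/3 · 0.049383 = 0.016461, 1/3 · 0.049383 = 0.016461; these sum to 0.04288.
By Bayes' rule, P(r = 2 | data) = (0.0099578) / (0.04288) = 0.23223.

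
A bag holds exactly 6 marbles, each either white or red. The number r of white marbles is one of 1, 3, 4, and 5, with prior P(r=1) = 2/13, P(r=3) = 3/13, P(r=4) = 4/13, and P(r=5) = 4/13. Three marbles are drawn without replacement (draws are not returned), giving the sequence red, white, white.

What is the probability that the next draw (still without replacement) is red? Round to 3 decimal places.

Under each hypothesis, the probability of the observed sequence is: P(data | r = 1) = (5/6)(1/5)(0/4) = 0; P(data | r = 3) = (3/6)(3/5)(2/4) = 3/20; P(data | r = 4) = (2/6)(4/5)(3/4) = 1/5; P(data | r = 5) = (1/6)(5/5)(4/4) = 1/6.
Multiplying each by its prior: 2/13 · 0 = 0, 3/13 · 3/20 = 9/260, 4/13 · 1/5 = 4/65, 4/13 · 1/6 = 2/39; these sum to 23/156.
Dividing through by the total gives posterior P(r = 1 | data) = 0, P(r = 3 | data) = 27/115, P(r = 4 | data) = 48/115, P(r = 5 | data) = 8/23.
The predictive probability is P(red next | data) = (2/3)(27/115) + (1/3)(48/115) + (0)(8/23) = 34/115.

0.296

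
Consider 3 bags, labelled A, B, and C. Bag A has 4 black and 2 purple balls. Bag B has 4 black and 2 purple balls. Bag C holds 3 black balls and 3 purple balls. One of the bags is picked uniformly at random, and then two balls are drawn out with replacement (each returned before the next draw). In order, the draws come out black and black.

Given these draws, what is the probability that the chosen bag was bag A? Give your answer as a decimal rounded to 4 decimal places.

For each hypothesis, P(data | H) works out to: P(data | bag A) = (4/6)(4/6) = 4/9; P(data | bag B) = (4/6)(4/6) = 4/9; P(data | bag C) = (3/6)(3/6) = 1/4.
Multiplying each by its prior: 1/3 · 4/9 = 4/27, 1/3 · 4/9 = 4/27, 1/3 · 1/4 = 1/12; with total 41/108.
By Bayes' rule, P(bag A | data) = (4/27) / (41/108) = 16/41.

0.3902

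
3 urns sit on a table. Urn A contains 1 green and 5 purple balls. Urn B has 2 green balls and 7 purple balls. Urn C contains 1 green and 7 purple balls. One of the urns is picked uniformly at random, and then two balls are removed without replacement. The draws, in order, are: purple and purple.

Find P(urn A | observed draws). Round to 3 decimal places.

0.333

Under each hypothesis, the probability of the observed sequence is: P(data | urn A) = (5/6)(4/5) = 2/3; P(data | urn B) = (7/9)(6/8) = 7/12; P(data | urn C) = (7/8)(6/7) = 3/4.
Multiplying each by its prior: 1/3 · 2/3 = 2/9, 1/3 · 7/12 = 7/36, 1/3 · 3/4 = 1/4; with total 2/3.
Hence P(urn A | data) = (2/9) / (2/3) = 1/3.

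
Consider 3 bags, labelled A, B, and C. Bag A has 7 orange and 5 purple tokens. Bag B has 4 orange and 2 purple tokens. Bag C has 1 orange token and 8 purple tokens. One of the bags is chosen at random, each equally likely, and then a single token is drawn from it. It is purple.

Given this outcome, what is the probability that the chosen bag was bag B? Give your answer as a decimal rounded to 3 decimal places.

0.203

For each hypothesis, P(data | H) works out to: P(data | bag A) = (5/12) = 5/12; P(data | bag B) = (2/6) = 1/3; P(data | bag C) = (8/9) = 8/9.
Multiplying each by its prior: 1/3 · 5/12 = 5/36, 1/3 · 1/3 = 1/9, 1/3 · 8/9 = 8/27; these sum to 59/108.
Hence P(bag B | data) = (1/9) / (59/108) = 12/59.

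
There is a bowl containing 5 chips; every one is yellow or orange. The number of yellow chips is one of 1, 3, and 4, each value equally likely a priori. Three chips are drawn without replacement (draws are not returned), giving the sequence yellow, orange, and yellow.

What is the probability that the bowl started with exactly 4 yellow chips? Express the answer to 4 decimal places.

Compute the likelihood of the observed sequence for each case: P(data | r = 1) = (1/5)(4/4)(0/3) = 0; P(data | r = 3) = (3/5)(2/4)(2/3) = 1/5; P(data | r = 4) = (4/5)(1/4)(3/3) = 1/5.
Multiplying each by its prior: 1/3 · 0 = 0, 1/3 · 1/5 = 1/15, 1/3 · 1/5 = 1/15; these sum to 2/15.
So P(r = 4 | data) = (1/15) / (2/15) = 1/2.

0.5000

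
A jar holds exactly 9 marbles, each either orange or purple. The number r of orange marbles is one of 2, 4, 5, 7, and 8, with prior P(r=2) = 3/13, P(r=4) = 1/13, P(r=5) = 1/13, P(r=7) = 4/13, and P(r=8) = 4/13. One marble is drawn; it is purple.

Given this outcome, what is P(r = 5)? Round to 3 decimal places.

0.095

The likelihood of this draw under each hypothesis: P(data | r = 2) = (7/9) = 7/9; P(data | r = 4) = (5/9) = 5/9; P(data | r = 5) = (4/9) = 4/9; P(data | r = 7) = (2/9) = 2/9; P(data | r = 8) = (1/9) = 1/9.
Multiplying each by its prior: 3/13 · 7/9 = 7/39, 1/13 · 5/9 = 5/117, 1/13 · 4/9 = 4/117, 4/13 · 2/9 = 8/117, 4/13 · 1/9 = 4/117; these sum to 14/39.
Hence P(r = 5 | data) = (4/117) / (14/39) = 2/21.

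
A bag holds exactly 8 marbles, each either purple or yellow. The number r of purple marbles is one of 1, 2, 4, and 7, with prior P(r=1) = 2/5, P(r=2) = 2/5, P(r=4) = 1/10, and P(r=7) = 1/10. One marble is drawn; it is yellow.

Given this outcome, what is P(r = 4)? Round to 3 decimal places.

0.070

Under each hypothesis, the probability of this draw is: P(data | r = 1) = (7/8) = 7/8; P(data | r = 2) = (6/8) = 3/4; P(data | r = 4) = (4/8) = 1/2; P(data | r = 7) = (1/8) = 1/8.
Multiplying each by its prior: 2/5 · 7/8 = 7/20, 2/5 · 3/4 = 3/10, 1/10 · 1/2 = 1/20, 1/10 · 1/8 = 1/80; these sum to 57/80.
Therefore the posterior P(r = 4 | data) = (1/20) / (57/80) = 4/57.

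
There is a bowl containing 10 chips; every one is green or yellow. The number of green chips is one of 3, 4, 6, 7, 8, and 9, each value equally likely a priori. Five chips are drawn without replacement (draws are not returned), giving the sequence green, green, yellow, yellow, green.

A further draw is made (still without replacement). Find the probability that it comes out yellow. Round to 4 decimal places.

Under each hypothesis, the probability of the observed sequence is: P(data | r = 3) = (3/10)(2/9)(7/8)(6/7)(1/6) = 0.0083333; P(data | r = 4) = (4/10)(3/9)(6/8)(5/7)(2/6) = 0.02381; P(data | r = 6) = (6/10)(5/9)(4/8)(3/7)(4/6) = 0.047619; P(data | r = 7) = (7/10)(6/9)(3/8)(2/7)(5/6) = 0.041667; P(data | r = 8) = (8/10)(7/9)(2/8)(1/7)(6/6) = 0.022222; P(data | r = 9) = (9/10)(8/9)(1/8)(0/7) = 0.
The prior-weighted likelihoods are 1/6 · 0.0083333 = 0.0013889, 1/6 · 0.02381 = 0.0039683, 1/6 · 0.047619 = 0.0079365, 1/6 · 0.041667 = 0.0069444, 1/6 · 0.022222 = 0.0037037, 1/6 · 0 = 0; these sum to 0.023942.
Dividing through by the total gives posterior P(r = 3 | data) = 0.058011, P(r = 4 | data) = 0.16575, P(r = 6 | data) = 0.33149, P(r = 7 | data) = 0.29006, P(r = 8 | data) = 0.1547, P(r = 9 | data) = 0.
The predictive probability is P(yellow next | data) = (1)(0.058011) + (4/5)(0.16575) + (2/5)(0.33149) + (1/5)(0.29006) + (0)(0.1547) = 0.38122.

0.3812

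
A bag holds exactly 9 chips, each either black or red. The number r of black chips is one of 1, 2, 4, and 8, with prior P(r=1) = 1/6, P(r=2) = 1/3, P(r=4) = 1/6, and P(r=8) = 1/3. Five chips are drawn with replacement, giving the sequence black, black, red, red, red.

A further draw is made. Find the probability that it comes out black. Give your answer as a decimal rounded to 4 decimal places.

Under each hypothesis, the probability of the observed sequence is: P(data | r = 1) = (1/9)(1/9)(8/9)(8/9)(8/9) = 0.0086708; P(data | r = 2) = (2/9)(2/9)(7/9)(7/9)(7/9) = 0.023235; P(data | r = 4) = (4/9)(4/9)(5/9)(5/9)(5/9) = 0.03387; P(data | r = 8) = (8/9)(8/9)(1/9)(1/9)(1/9) = 0.0010838.
The prior-weighted likelihoods are 1/6 · 0.0086708 = 0.0014451, 1/3 · 0.023235 = 0.007745, 1/6 · 0.03387 = 0.005645, 1/3 · 0.0010838 = 0.00036128; with total 0.015196.
Normalising, the posterior is P(r = 1 | data) = 0.095097, P(r = 2 | data) = 0.50966, P(r = 4 | data) = 0.37147, P(r = 8 | data) = 0.023774.
Averaging over the posterior, P(black next | data) = (1/9)(0.095097) + (2/9)(0.50966) + (4/9)(0.37147) + (8/9)(0.023774) = 0.31005.

0.3101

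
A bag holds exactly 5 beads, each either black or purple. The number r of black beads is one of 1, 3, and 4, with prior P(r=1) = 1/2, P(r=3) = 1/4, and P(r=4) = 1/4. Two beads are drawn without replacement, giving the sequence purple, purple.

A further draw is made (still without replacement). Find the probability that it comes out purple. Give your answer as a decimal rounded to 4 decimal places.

0.6154

Under each hypothesis, the probability of the observed sequence is: P(data | r = 1) = (4/5)(3/4) = 3/5; P(data | r = 3) = (2/5)(1/4) = 1/10; P(data | r = 4) = (1/5)(0/4) = 0.
Multiplying each by its prior: 1/2 · 3/5 = 3/10, 1/4 · 1/10 = 1/40, 1/4 · 0 = 0; with total 13/40.
Normalising, the posterior is P(r = 1 | data) = 12/13, P(r = 3 | data) = 1/13, P(r = 4 | data) = 0.
So P(purple next | data) = Σ P(purple next | H) P(H | data) = (2/3)(12/13) + (0)(1/13) = 8/13.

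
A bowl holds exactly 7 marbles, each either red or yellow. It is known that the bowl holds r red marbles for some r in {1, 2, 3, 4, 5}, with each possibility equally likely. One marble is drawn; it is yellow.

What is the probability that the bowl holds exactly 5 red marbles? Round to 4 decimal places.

The likelihood of this draw under each hypothesis: P(data | r = 1) = (6/7) = 6/7; P(data | r = 2) = (5/7) = 5/7; P(data | r = 3) = (4/7) = 4/7; P(data | r = 4) = (3/7) = 3/7; P(data | r = 5) = (2/7) = 2/7.
The prior-weighted likelihoods are 1/5 · 6/7 = 6/35, 1/5 · 5/7 = 1/7, 1/5 · 4/7 = 4/35, 1/5 · 3/7 = 3/35, 1/5 · 2/7 = 2/35; with total 4/7.
Therefore the posterior P(r = 5 | data) = (2/35) / (4/7) = 1/10.

0.1000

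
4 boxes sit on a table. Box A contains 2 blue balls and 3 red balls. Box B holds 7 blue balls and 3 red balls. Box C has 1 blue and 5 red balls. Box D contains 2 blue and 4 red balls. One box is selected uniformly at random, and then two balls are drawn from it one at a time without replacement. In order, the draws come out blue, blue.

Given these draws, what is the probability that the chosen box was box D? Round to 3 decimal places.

0.105

Compute the likelihood of the observed sequence for each case: P(data | box A) = (2/5)(1/4) = 1/10; P(data | box B) = (7/10)(6/9) = 7/15; P(data | box C) = (1/6)(0/5) = 0; P(data | box D) = (2/6)(1/5) = 1/15.
Weighting by the prior gives 1/4 · 1/10 = 1/40, 1/4 · 7/15 = 7/60, 1/4 · 0 = 0, 1/4 · 1/15 = 1/60; summing to 19/120.
So P(box D | data) = (1/60) / (19/120) = 2/19.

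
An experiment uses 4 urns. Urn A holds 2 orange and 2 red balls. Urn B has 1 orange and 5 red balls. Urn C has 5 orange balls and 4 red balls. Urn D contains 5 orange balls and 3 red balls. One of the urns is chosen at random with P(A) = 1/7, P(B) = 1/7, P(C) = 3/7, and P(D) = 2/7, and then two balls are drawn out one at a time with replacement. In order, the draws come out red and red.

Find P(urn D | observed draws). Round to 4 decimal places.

Under each hypothesis, the probability of the observed sequence is: P(data | urn A) = (2/4)(2/4) = 0.25; P(data | urn B) = (5/6)(5/6) = 0.69444; P(data | urn C) = (4/9)(4/9) = 0.19753; P(data | urn D) = (3/8)(3/8) = 0.14062.
Weighting by the prior gives 1/7 · 0.25 = 0.035714, 1/7 · 0.69444 = 0.099206, 3/7 · 0.19753 = 0.084656, 2/7 · 0.14062 = 0.040179; these sum to 0.25976.
By Bayes' rule, P(urn D | data) = (0.040179) / (0.25976) = 0.15468.

0.1547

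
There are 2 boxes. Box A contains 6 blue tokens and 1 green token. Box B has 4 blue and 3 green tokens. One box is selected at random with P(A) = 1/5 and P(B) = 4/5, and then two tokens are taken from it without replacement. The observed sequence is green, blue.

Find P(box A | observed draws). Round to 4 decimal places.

The likelihood of the observed sequence under each hypothesis: P(data | box A) = (1/7)(6/6) = 1/7; P(data | box B) = (3/7)(4/6) = 2/7.
Weighting by the prior gives 1/5 · 1/7 = 1/35, 4/5 · 2/7 = 8/35; with total 9/35.
Therefore the posterior P(box A | data) = (1/35) / (9/35) = 1/9.

0.1111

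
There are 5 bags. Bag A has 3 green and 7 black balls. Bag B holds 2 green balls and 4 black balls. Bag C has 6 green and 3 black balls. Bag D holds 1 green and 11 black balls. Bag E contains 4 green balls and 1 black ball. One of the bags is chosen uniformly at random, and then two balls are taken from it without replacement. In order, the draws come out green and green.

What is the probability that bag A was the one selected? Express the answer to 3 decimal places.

Under each hypothesis, the probability of the observed sequence is: P(data | bag A) = (3/10)(2/9) = 1/15; P(data | bag B) = (2/6)(1/5) = 1/15; P(data | bag C) = (6/9)(5/8) = 5/12; P(data | bag D) = (1/12)(0/11) = 0; P(data | bag E) = (4/5)(3/4) = 3/5.
Weighting by the prior gives 1/5 · 1/15 = 1/75, 1/5 · 1/15 = 1/75, 1/5 · 5/12 = 1/12, 1/5 · 0 = 0, 1/5 · 3/5 = 3/25; these sum to 23/100.
So P(bag A | data) = (1/75) / (23/100) = 4/69.

0.058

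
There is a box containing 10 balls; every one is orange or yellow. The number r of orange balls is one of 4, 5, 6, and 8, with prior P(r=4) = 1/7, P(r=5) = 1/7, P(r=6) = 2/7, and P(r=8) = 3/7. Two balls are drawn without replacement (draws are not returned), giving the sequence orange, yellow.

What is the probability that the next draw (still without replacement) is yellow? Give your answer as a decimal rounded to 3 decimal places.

For each hypothesis, P(data | H) works out to: P(data | r = 4) = (4/10)(6/9) = 4/15; P(data | r = 5) = (5/10)(5/9) = 5/18; P(data | r = 6) = (6/10)(4/9) = 4/15; P(data | r = 8) = (8/10)(2/9) = 8/45.
The prior-weighted likelihoods are 1/7 · 4/15 = 4/105, 1/7 · 5/18 = 5/126, 2/7 · 4/15 = 8/105, 3/7 · 8/45 = 8/105; summing to 29/126.
Dividing through by the total gives posterior P(r = 4 | data) = 24/145, P(r = 5 | data) = 5/29, P(r = 6 | data) = 48/145, P(r = 8 | data) = 48/145.
The predictive probability is P(yellow next | data) = (5/8)(24/145) + (1/2)(5/29) + (3/8)(48/145) + (1/8)(48/145) = 103/290.

0.355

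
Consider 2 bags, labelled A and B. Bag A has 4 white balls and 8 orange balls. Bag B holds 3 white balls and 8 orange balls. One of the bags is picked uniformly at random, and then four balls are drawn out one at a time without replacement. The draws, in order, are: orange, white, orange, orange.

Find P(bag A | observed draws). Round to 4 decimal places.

0.4706

For each hypothesis, P(data | H) works out to: P(data | bag A) = (8/12)(4/11)(7/10)(6/9) = 56/495; P(data | bag B) = (8/11)(3/10)(7/9)(6/8) = 7/55.
Weighting by the prior gives 1/2 · 56/495 = 28/495, 1/2 · 7/55 = 7/110; with total 119/990.
Hence P(bag A | data) = (28/495) / (119/990) = 8/17.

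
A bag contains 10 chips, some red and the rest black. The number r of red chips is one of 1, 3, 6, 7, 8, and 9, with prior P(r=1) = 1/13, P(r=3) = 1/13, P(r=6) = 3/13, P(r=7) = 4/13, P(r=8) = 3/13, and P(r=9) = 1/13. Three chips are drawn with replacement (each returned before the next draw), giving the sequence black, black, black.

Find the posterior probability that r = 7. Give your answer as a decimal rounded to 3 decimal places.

0.077

Under each hypothesis, the probability of the observed sequence is: P(data | r = 1) = (9/10)(9/10)(9/10) = 0.729; P(data | r = 3) = (7/10)(7/10)(7/10) = 0.343; P(data | r = 6) = (4/10)(4/10)(4/10) = 0.064; P(data | r = 7) = (3/10)(3/10)(3/10) = 0.027; P(data | r = 8) = (2/10)(2/10)(2/10) = 0.008; P(data | r = 9) = (1/10)(1/10)(1/10) = 0.001.
Multiplying each by its prior: 1/13 · 0.729 = 0.056077, 1/13 · 0.343 = 0.026385, 3/13 · 0.064 = 0.014769, 4/13 · 0.027 = 0.0083077, 3/13 · 0.008 = 0.0018462, 1/13 · 0.001 = 7.6923e-05; with total 0.10746.
Hence P(r = 7 | data) = (0.0083077) / (0.10746) = 0.077309.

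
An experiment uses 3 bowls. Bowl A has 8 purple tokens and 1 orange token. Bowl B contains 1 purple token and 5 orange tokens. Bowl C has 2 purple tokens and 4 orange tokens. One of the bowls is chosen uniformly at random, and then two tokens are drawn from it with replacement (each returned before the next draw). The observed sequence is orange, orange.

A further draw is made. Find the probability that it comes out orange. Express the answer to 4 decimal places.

The likelihood of the observed sequence under each hypothesis: P(data | bowl A) = (1/9)(1/9) = 1/81; P(data | bowl B) = (5/6)(5/6) = 25/36; P(data | bowl C) = (4/6)(4/6) = 4/9.
Multiplying each by its prior: 1/3 · 1/81 = 1/243, 1/3 · 25/36 = 25/108, 1/3 · 4/9 = 4/27; summing to 373/972.
Dividing through by the total gives posterior P(bowl A | data) = 0.010724, P(bowl B | data) = 0.60322, P(bowl C | data) = 0.38606.
The predictive probability is P(orange next | data) = (1/9)(0.010724) + (5/6)(0.60322) + (2/3)(0.38606) = 0.76125.

0.7612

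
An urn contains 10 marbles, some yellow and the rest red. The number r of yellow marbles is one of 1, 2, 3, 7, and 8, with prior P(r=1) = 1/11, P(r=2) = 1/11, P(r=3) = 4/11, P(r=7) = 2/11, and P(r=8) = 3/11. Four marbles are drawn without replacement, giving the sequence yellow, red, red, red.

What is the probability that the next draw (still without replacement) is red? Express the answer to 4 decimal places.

0.7259

Under each hypothesis, the probability of the observed sequence is: P(data | r = 1) = (1/10)(9/9)(8/8)(7/7) = 1/10; P(data | r = 2) = (2/10)(8/9)(7/8)(6/7) = 2/15; P(data | r = 3) = (3/10)(7/9)(6/8)(5/7) = 1/8; P(data | r = 7) = (7/10)(3/9)(2/8)(1/7) = 1/120; P(data | r = 8) = (8/10)(2/9)(1/8)(0/7) = 0.
The prior-weighted likelihoods are 1/11 · 1/10 = 1/110, 1/11 · 2/15 = 2/165, 4/11 · 1/8 = 1/22, 2/11 · 1/120 = 1/660, 3/11 · 0 = 0; these sum to 3/44.
Dividing through by the total gives posterior P(r = 1 | data) = 2/15, P(r = 2 | data) = 8/45, P(r = 3 | data) = 2/3, P(r = 7 | data) = 1/45, P(r = 8 | data) = 0.
The predictive probability is P(red next | data) = (1)(2/15) + (5/6)(8/45) + (2/3)(2/3) + (0)(1/45) = 98/135.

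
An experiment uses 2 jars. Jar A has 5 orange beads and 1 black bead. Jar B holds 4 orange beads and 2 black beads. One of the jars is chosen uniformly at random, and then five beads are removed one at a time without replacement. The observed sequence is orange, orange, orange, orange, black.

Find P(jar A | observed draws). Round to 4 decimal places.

0.7143

The likelihood of the observed sequence under each hypothesis: P(data | jar A) = (5/6)(4/5)(3/4)(2/3)(1/2) = 1/6; P(data | jar B) = (4/6)(3/5)(2/4)(1/3)(2/2) = 1/15.
Multiplying each by its prior: 1/2 · 1/6 = 1/12, 1/2 · 1/15 = 1/30; with total 7/60.
So P(jar A | data) = (1/12) / (7/60) = 5/7.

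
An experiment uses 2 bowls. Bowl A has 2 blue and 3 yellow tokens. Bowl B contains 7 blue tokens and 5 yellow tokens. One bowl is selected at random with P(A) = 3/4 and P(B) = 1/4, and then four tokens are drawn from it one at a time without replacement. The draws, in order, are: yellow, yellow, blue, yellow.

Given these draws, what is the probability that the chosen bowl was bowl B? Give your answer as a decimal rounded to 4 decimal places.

0.1054

For each hypothesis, P(data | H) works out to: P(data | bowl A) = (3/5)(2/4)(2/3)(1/2) = 1/10; P(data | bowl B) = (5/12)(4/11)(7/10)(3/9) = 7/198.
Weighting by the prior gives 3/4 · 1/10 = 3/40, 1/4 · 7/198 = 7/792; with total 83/990.
Hence P(bowl B | data) = (7/792) / (83/990) = 35/332.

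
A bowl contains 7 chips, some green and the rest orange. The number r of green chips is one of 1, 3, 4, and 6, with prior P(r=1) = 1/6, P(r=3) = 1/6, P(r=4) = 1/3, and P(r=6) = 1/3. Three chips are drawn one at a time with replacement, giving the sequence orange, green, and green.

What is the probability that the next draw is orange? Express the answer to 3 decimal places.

0.367

Under each hypothesis, the probability of the observed sequence is: P(data | r = 1) = (6/7)(1/7)(1/7) = 6/343; P(data | r = 3) = (4/7)(3/7)(3/7) = 36/343; P(data | r = 4) = (3/7)(4/7)(4/7) = 48/343; P(data | r = 6) = (1/7)(6/7)(6/7) = 36/343.
The prior-weighted likelihoods are 1/6 · 6/343 = 1/343, 1/6 · 36/343 = 6/343, 1/3 · 48/343 = 16/343, 1/3 · 36/343 = 12/343; summing to 5/49.
The posterior is then P(r = 1 | data) = 1/35, P(r = 3 | data) = 6/35, P(r = 4 | data) = 16/35, P(r = 6 | data) = 12/35.
The predictive probability is P(orange next | data) = (6/7)(1/35) + (4/7)(6/35) + (3/7)(16/35) + (1/7)(12/35) = 18/49.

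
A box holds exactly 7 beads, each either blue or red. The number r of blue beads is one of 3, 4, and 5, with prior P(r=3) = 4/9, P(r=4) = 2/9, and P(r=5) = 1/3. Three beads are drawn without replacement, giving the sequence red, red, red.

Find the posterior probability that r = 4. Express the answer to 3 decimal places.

Compute the likelihood of the observed sequence for each case: P(data | r = 3) = (4/7)(3/6)(2/5) = 4/35; P(data | r = 4) = (3/7)(2/6)(1/5) = 1/35; P(data | r = 5) = (2/7)(1/6)(0/5) = 0.
Multiplying each by its prior: 4/9 · 4/35 = 16/315, 2/9 · 1/35 = 2/315, 1/3 · 0 = 0; summing to 2/35.
So P(r = 4 | data) = (2/315) / (2/35) = 1/9.

0.111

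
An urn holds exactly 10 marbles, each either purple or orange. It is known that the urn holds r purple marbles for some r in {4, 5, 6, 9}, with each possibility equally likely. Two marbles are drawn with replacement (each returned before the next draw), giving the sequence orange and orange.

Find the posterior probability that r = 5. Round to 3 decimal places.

0.321

Compute the likelihood of the observed sequence for each case: P(data | r = 4) = (6/10)(6/10) = 9/25; P(data | r = 5) = (5/10)(5/10) = 1/4; P(data | r = 6) = (4/10)(4/10) = 4/25; P(data | r = 9) = (1/10)(1/10) = 1/100.
Multiplying each by its prior: 1/4 · 9/25 = 9/100, 1/4 · 1/4 = 1/16, 1/4 · 4/25 = 1/25, 1/4 · 1/100 = 1/400; summing to 39/200.
Hence P(r = 5 | data) = (1/16) / (39/200) = 25/78.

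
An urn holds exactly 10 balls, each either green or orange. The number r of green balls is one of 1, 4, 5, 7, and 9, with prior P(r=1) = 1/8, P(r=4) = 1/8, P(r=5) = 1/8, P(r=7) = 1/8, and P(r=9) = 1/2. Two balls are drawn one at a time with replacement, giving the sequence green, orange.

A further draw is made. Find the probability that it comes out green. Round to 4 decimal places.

The likelihood of the observed sequence under each hypothesis: P(data | r = 1) = (1/10)(9/10) = 9/100; P(data | r = 4) = (4/10)(6/10) = 6/25; P(data | r = 5) = (5/10)(5/10) = 1/4; P(data | r = 7) = (7/10)(3/10) = 21/100; P(data | r = 9) = (9/10)(1/10) = 9/100.
Weighting by the prior gives 1/8 · 9/100 = 9/800, 1/8 · 6/25 = 3/100, 1/8 · 1/4 = 1/32, 1/8 · 21/100 = 21/800, 1/2 · 9/100 = 9/200; with total 23/160.
The posterior is then P(r = 1 | data) = 0.078261, P(r = 4 | data) = 0.2087, P(r = 5 | data) = 0.21739, P(r = 7 | data) = 0.18261, P(r = 9 | data) = 0.31304.
So P(green next | data) = Σ P(green next | H) P(H | data) = (1/10)(0.078261) + (2/5)(0.2087) + (1/2)(0.21739) + (7/10)(0.18261) + (9/10)(0.31304) = 0.60957.

0.6096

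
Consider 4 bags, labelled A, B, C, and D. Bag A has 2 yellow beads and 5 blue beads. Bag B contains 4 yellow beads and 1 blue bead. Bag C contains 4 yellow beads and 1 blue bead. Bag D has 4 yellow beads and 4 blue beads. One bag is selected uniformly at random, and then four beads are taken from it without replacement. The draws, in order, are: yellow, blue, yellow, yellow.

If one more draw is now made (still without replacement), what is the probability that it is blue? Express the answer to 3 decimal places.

For each hypothesis, P(data | H) works out to: P(data | bag A) = (2/7)(5/6)(1/5)(0/4) = 0; P(data | bag B) = (4/5)(1/4)(3/3)(2/2) = 1/5; P(data | bag C) = (4/5)(1/4)(3/3)(2/2) = 1/5; P(data | bag D) = (4/8)(4/7)(3/6)(2/5) = 2/35.
Multiplying each by its prior: 1/4 · 0 = 0, 1/4 · 1/5 = 1/20, 1/4 · 1/5 = 1/20, 1/4 · 2/35 = 1/70; these sum to 4/35.
Normalising, the posterior is P(bag A | data) = 0, P(bag B | data) = 7/16, P(bag C | data) = 7/16, P(bag D | data) = 1/8.
The predictive probability is P(blue next | data) = (0)(7/16) + (0)(7/16) + (3/4)(1/8) = 3/32.

0.094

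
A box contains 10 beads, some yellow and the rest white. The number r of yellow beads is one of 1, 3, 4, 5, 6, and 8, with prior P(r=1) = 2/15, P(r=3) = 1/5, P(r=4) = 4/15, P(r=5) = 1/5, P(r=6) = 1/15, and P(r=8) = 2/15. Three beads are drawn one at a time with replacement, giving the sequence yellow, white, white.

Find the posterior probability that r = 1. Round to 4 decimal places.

0.0945

For each hypothesis, P(data | H) works out to: P(data | r = 1) = (1/10)(9/10)(9/10) = 0.081; P(data | r = 3) = (3/10)(7/10)(7/10) = 0.147; P(data | r = 4) = (4/10)(6/10)(6/10) = 0.144; P(data | r = 5) = (5/10)(5/10)(5/10) = 0.125; P(data | r = 6) = (6/10)(4/10)(4/10) = 0.096; P(data | r = 8) = (8/10)(2/10)(2/10) = 0.032.
The prior-weighted likelihoods are 2/15 · 0.081 = 0.0108, 1/5 · 0.147 = 0.0294, 4/15 · 0.144 = 0.0384, 1/5 · 0.125 = 0.025, 1/15 · 0.096 = 0.0064, 2/15 · 0.032 = 0.0042667; summing to 0.11427.
Hence P(r = 1 | data) = (0.0108) / (0.11427) = 0.094516.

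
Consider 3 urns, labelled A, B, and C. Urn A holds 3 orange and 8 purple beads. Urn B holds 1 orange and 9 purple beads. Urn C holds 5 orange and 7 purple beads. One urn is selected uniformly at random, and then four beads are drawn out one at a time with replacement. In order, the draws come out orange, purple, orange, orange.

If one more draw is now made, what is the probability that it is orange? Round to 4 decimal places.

Compute the likelihood of the observed sequence for each case: P(data | urn A) = (3/11)(8/11)(3/11)(3/11) = 0.014753; P(data | urn B) = (1/10)(9/10)(1/10)(1/10) = 0.0009; P(data | urn C) = (5/12)(7/12)(5/12)(5/12) = 0.042197.
Multiplying each by its prior: 1/3 · 0.014753 = 0.0049177, 1/3 · 0.0009 = 0.0003, 1/3 · 0.042197 = 0.014066; these sum to 0.019283.
Normalising, the posterior is P(urn A | data) = 0.25502, P(urn B | data) = 0.015557, P(urn C | data) = 0.72942.
So P(orange next | data) = Σ P(orange next | H) P(H | data) = (3/11)(0.25502) + (1/10)(0.015557) + (5/12)(0.72942) = 0.37503.

0.3750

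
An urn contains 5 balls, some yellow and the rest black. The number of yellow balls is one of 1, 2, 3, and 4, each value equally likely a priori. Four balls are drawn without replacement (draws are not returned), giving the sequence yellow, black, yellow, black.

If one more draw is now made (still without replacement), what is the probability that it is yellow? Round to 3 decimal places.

The likelihood of the observed sequence under each hypothesis: P(data | r = 1) = (1/5)(4/4)(0/3) = 0; P(data | r = 2) = (2/5)(3/4)(1/3)(2/2) = 1/10; P(data | r = 3) = (3/5)(2/4)(2/3)(1/2) = 1/10; P(data | r = 4) = (4/5)(1/4)(3/3)(0/2) = 0.
The prior-weighted likelihoods are 1/4 · 0 = 0, 1/4 · 1/10 = 1/40, 1/4 · 1/10 = 1/40, 1/4 · 0 = 0; with total 1/20.
The posterior is then P(r = 1 | data) = 0, P(r = 2 | data) = 1/2, P(r = 3 | data) = 1/2, P(r = 4 | data) = 0.
Averaging over the posterior, P(yellow next | data) = (0)(1/2) + (1)(1/2) = 1/2.

0.500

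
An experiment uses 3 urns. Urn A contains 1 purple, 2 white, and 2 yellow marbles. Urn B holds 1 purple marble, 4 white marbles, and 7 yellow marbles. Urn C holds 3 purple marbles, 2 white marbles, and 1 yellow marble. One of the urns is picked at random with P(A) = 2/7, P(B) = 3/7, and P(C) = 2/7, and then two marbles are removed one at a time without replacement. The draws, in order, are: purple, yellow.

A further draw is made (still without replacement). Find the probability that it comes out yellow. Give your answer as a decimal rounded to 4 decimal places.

For each hypothesis, P(data | H) works out to: P(data | urn A) = (1/5)(2/4) = 0.1; P(data | urn B) = (1/12)(7/11) = 0.05303; P(data | urn C) = (3/6)(1/5) = 0.1.
Weighting by the prior gives 2/7 · 0.1 = 0.028571, 3/7 · 0.05303 = 0.022727, 2/7 · 0.1 = 0.028571; summing to 0.07987.
The posterior is then P(urn A | data) = 0.35772, P(urn B | data) = 0.28455, P(urn C | data) = 0.35772.
So P(yellow next | data) = Σ P(yellow next | H) P(H | data) = (1/3)(0.35772) + (3/5)(0.28455) + (0)(0.35772) = 0.28997.

0.2900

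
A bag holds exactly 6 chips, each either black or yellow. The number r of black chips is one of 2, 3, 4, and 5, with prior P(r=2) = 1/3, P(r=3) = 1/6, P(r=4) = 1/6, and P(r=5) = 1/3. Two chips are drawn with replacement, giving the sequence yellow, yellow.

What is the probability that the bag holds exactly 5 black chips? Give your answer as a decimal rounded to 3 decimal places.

The likelihood of the observed sequence under each hypothesis: P(data | r = 2) = (4/6)(4/6) = 4/9; P(data | r = 3) = (3/6)(3/6) = 1/4; P(data | r = 4) = (2/6)(2/6) = 1/9; P(data | r = 5) = (1/6)(1/6) = 1/36.
The prior-weighted likelihoods are 1/3 · 4/9 = 4/27, 1/6 · 1/4 = 1/24, 1/6 · 1/9 = 1/54, 1/3 · 1/36 = 1/108; these sum to 47/216.
Therefore the posterior P(r = 5 | data) = (1/108) / (47/216) = 2/47.

0.043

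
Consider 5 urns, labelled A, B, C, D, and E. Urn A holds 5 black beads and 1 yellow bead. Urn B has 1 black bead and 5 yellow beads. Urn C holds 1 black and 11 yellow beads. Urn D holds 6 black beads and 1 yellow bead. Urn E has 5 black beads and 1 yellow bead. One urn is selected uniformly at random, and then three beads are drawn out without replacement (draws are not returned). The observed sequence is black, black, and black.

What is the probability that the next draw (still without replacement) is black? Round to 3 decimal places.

Under each hypothesis, the probability of the observed sequence is: P(data | urn A) = (5/6)(4/5)(3/4) = 1/2; P(data | urn B) = (1/6)(0/5) = 0; P(data | urn C) = (1/12)(0/11) = 0; P(data | urn D) = (6/7)(5/6)(4/5) = 4/7; P(data | urn E) = (5/6)(4/5)(3/4) = 1/2.
Multiplying each by its prior: 1/5 · 1/2 = 1/10, 1/5 · 0 = 0, 1/5 · 0 = 0, 1/5 · 4/7 = 4/35, 1/5 · 1/2 = 1/10; summing to 11/35.
The posterior is then P(urn A | data) = 7/22, P(urn B | data) = 0, P(urn C | data) = 0, P(urn D | data) = 4/11, P(urn E | data) = 7/22.
So P(black next | data) = Σ P(black next | H) P(H | data) = (2/3)(7/22) + (3/4)(4/11) + (2/3)(7/22) = 23/33.

0.697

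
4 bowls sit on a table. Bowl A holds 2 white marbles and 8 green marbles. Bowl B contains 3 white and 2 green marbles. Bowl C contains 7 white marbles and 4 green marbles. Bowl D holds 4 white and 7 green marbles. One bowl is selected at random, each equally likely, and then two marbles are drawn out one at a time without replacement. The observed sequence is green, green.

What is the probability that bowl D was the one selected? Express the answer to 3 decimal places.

Under each hypothesis, the probability of the observed sequence is: P(data | bowl A) = (8/10)(7/9) = 0.62222; P(data | bowl B) = (2/5)(1/4) = 0.1; P(data | bowl C) = (4/11)(3/10) = 0.10909; P(data | bowl D) = (7/11)(6/10) = 0.38182.
Weighting by the prior gives 1/4 · 0.62222 = 0.15556, 1/4 · 0.1 = 0.025, 1/4 · 0.10909 = 0.027273, 1/4 · 0.38182 = 0.095455; summing to 0.30328.
Therefore the posterior P(bowl D | data) = (0.095455) / (0.30328) = 0.31474.

0.315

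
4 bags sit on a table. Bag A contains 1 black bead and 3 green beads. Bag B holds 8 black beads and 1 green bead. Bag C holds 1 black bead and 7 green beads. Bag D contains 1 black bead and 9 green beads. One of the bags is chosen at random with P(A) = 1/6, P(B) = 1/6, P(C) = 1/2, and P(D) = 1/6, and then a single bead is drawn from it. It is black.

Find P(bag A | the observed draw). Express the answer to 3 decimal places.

0.155

For each hypothesis, P(data | H) works out to: P(data | bag A) = (1/4) = 0.25; P(data | bag B) = (8/9) = 0.88889; P(data | bag C) = (1/8) = 0.125; P(data | bag D) = (1/10) = 0.1.
Weighting by the prior gives 1/6 · 0.25 = 0.041667, 1/6 · 0.88889 = 0.14815, 1/2 · 0.125 = 0.0625, 1/6 · 0.1 = 0.016667; with total 0.26898.
Hence P(bag A | data) = (0.041667) / (0.26898) = 0.15491.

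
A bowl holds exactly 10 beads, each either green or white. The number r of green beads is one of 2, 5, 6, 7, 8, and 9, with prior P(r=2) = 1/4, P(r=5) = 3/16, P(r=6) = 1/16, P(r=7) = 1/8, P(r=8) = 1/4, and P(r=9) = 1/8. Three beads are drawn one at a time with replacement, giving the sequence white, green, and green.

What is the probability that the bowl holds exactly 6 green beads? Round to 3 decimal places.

Under each hypothesis, the probability of the observed sequence is: P(data | r = 2) = (8/10)(2/10)(2/10) = 0.032; P(data | r = 5) = (5/10)(5/10)(5/10) = 0.125; P(data | r = 6) = (4/10)(6/10)(6/10) = 0.144; P(data | r = 7) = (3/10)(7/10)(7/10) = 0.147; P(data | r = 8) = (2/10)(8/10)(8/10) = 0.128; P(data | r = 9) = (1/10)(9/10)(9/10) = 0.081.
Multiplying each by its prior: 1/4 · 0.032 = 0.008, 3/16 · 0.125 = 0.023438, 1/16 · 0.144 = 0.009, 1/8 · 0.147 = 0.018375, 1/4 · 0.128 = 0.032, 1/8 · 0.081 = 0.010125; with total 0.10094.
Hence P(r = 6 | data) = (0.009) / (0.10094) = 0.089164.

0.089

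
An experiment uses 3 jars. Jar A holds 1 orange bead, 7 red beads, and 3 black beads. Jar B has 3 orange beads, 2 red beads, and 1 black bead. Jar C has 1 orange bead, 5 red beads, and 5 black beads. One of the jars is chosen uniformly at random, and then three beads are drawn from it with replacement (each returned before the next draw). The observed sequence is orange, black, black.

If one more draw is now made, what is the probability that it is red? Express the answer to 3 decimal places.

0.443

The likelihood of the observed sequence under each hypothesis: P(data | jar A) = (1/11)(3/11)(3/11) = 0.0067618; P(data | jar B) = (3/6)(1/6)(1/6) = 0.013889; P(data | jar C) = (1/11)(5/11)(5/11) = 0.018783.
Multiplying each by its prior: 1/3 · 0.0067618 = 0.0022539, 1/3 · 0.013889 = 0.0046296, 1/3 · 0.018783 = 0.006261; these sum to 0.013145.
Normalising, the posterior is P(jar A | data) = 0.17147, P(jar B | data) = 0.35221, P(jar C | data) = 0.47632.
The predictive probability is P(red next | data) = (7/11)(0.17147) + (1/3)(0.35221) + (5/11)(0.47632) = 0.44303.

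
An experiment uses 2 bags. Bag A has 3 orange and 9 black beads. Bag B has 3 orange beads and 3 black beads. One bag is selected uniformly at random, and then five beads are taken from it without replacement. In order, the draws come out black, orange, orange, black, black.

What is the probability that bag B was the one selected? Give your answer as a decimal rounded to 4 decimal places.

Under each hypothesis, the probability of the observed sequence is: P(data | bag A) = (9/12)(3/11)(2/10)(8/9)(7/8) = 7/220; P(data | bag B) = (3/6)(3/5)(2/4)(2/3)(1/2) = 1/20.
Multiplying each by its prior: 1/2 · 7/220 = 7/440, 1/2 · 1/20 = 1/40; with total 9/220.
So P(bag B | data) = (1/40) / (9/220) = 11/18.

0.6111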